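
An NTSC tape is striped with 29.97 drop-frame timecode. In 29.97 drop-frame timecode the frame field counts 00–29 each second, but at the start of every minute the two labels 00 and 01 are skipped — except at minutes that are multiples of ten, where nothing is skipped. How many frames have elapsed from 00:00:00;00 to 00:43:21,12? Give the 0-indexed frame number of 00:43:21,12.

77964

As if non-drop at 30 labels/s: (0 × 3600 + 43 × 60 + 21) × 30 + 12 = 78042.
Minute boundaries passed: 43; those not divisible by 10: 43 − 4 = 39; dropped labels = 2 × 39 = 78.
Actual frame index = 78042 − 78 = 77964.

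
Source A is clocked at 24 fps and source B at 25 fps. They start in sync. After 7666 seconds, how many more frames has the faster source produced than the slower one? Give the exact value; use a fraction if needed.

A emits 24 × 7666 = 183984 frames; B emits 25 × 7666 = 191650.
Difference = 7666 frames; B is ahead of A.

7666 frames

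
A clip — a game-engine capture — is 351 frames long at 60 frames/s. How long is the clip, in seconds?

5.85 seconds

Running time = 351 / (60) = 5.85 s.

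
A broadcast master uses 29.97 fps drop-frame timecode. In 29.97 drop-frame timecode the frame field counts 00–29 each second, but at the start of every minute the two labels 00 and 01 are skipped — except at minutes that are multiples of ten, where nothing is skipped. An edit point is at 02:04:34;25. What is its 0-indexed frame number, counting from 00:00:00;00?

Complete 10-minute blocks: 12, each 17982 frames → 215784.
Remaining 4 whole minutes in the current block: 1800 + 3 × 1798 = 7194 frames.
Within the current minute: 34 × 30 + 25 − 2 = 1043 (labels ;00/;01 skipped at this minute). Total = 215784 + 7194 + 1043 = 224021.

224021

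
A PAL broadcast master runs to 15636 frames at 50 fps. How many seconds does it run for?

Running time = 15636 / (50) = 312.72 s.

312.72 seconds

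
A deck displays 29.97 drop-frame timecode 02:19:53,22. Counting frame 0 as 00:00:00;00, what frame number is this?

Complete 10-minute blocks: 13, each 17982 frames → 233766.
Remaining 9 whole minutes in the current block: 1800 + 8 × 1798 = 16184 frames.
Within the current minute: 53 × 30 + 22 − 2 = 1610 (labels ;00/;01 skipped at this minute). Total = 233766 + 16184 + 1610 = 251560.

251560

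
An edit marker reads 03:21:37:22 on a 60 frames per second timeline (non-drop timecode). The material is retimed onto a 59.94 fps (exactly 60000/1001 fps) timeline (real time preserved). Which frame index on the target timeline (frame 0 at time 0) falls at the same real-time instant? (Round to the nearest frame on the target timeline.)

Source frame index: (3×3600 + 21×60 + 37) × 60 + 22 = 725842.
Real time: 725842 / (60) = 362921/30 s.
Target frame: (362921/30) × (60000/1001) = 55834000/77 ≈ 725116.883 → 725117.

frame 725117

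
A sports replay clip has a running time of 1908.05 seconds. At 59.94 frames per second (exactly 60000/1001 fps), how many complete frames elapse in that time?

Frames = 1908.05 × 60000/1001 = 114483000/1001 ≈ 114368.6314.
Complete frames: 114368.

114368 frames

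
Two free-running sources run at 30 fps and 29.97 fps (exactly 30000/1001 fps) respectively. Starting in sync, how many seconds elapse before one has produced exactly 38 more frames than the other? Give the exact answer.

19019/15 seconds

The gap grows by |30000/1001 − 30| = 30/1001 frames per second.
Time for a 38-frame gap: 38 ÷ (30/1001) = 19019/15 s.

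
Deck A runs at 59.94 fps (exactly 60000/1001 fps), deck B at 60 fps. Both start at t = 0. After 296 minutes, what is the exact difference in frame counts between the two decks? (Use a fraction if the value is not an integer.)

296 min = 17760 s.
A emits 60000/1001 × 17760 = 1065600000/1001 frames; B emits 60 × 17760 = 1065600.
Difference = 1065600/1001 frames (≈ 1064.5355); B is ahead of A.

1065600/1001 frames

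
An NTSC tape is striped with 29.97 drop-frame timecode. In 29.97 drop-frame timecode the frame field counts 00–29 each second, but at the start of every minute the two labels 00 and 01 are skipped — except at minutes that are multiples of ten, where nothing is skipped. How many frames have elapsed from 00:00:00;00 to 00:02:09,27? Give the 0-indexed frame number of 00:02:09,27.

3893

Complete 10-minute blocks: 0, each 17982 frames → 0.
Remaining 2 whole minutes in the current block: 1800 + 1 × 1798 = 3598 frames.
Within the current minute: 9 × 30 + 27 − 2 = 295 (labels ;00/;01 skipped at this minute). Total = 0 + 3598 + 295 = 3893.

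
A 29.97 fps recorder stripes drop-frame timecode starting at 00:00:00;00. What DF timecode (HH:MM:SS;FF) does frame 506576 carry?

04:41:42;22

Ten DF minutes hold 17982 frames, so frame 506576 lies in block 28 (frames 503496–521477) with 3080 frames into that block.
The block's first minute is 1800 frames and the rest 1798 each; 3080 frames reaches minute 1, so 28 × 18 + 1 × 2 = 506 labels have been skipped so far.
Adding those back, label number 506576 + 506 = 507082 at 30 labels/s is 16902 s + 22 f = 4 h 41 min 42 s frame 22, i.e. 04:41:42;22.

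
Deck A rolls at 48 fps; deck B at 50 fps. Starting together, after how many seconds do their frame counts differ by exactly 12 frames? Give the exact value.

The gap grows by |50 − 48| = 2 frames per second.
Time for a 12-frame gap: 12 ÷ (2) = 6 s.

6 seconds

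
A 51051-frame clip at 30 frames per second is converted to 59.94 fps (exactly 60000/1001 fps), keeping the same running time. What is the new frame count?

Target frames = source frames × (target rate / source rate) = 51051 × (60000/1001)/(30) = 51051 × 2000/1001 = 102000.

102000 frames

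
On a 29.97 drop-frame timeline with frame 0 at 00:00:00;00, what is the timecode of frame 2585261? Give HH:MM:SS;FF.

23:57:41;19

Ten DF minutes hold 17982 frames, so frame 2585261 lies in block 143 (frames 2571426–2589407) with 13835 frames into that block.
The block's first minute is 1800 frames and the rest 1798 each; 13835 frames reaches minute 7, so 143 × 18 + 7 × 2 = 2588 labels have been skipped so far.
Adding those back, label number 2585261 + 2588 = 2587849 at 30 labels/s is 86261 s + 19 f = 23 h 57 min 41 s frame 19, i.e. 23:57:41;19.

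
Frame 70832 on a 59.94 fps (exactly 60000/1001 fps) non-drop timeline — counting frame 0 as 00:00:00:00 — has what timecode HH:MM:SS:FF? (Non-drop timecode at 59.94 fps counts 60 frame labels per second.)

00:19:40:32

70832 ÷ 60 = 1180 full seconds, remainder 32 frames.
1180 s = 0 h 19 min 40 s.
Timecode: 00:19:40:32.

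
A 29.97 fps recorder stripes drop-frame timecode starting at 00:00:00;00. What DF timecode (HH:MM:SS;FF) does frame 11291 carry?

00:06:16;23

Each 10-minute DF block holds 10 × 60 × 30 − 9 × 2 = 17982 frames. 11291 ÷ 17982 → 0 full blocks, remainder 11291.
Within the partial block the first minute is 1800 frames and each further minute 1798, so 6 further minute boundaries passed. Total skipped labels = 18 × 0 + 2 × 6 = 12.
Non-drop label index = 11291 + 12 = 11303; at 30 labels/s that is 00:06:16:23, i.e. DF 00:06:16;23.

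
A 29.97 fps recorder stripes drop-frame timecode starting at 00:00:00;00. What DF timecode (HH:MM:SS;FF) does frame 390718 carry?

Ten DF minutes hold 17982 frames, so frame 390718 lies in block 21 (frames 377622–395603) with 13096 frames into that block.
The block's first minute is 1800 frames and the rest 1798 each; 13096 frames reaches minute 7, so 21 × 18 + 7 × 2 = 392 labels have been skipped so far.
Adding those back, label number 390718 + 392 = 391110 at 30 labels/s is 13037 s + 0 f = 3 h 37 min 17 s frame 0, i.e. 03:37:17;00.

03:37:17;00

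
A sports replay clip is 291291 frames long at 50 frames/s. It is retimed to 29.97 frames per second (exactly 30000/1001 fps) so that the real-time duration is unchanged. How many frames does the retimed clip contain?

174600 frames

Target frames = source frames × (target rate / source rate) = 291291 × (30000/1001)/(50) = 291291 × 600/1001 = 174600.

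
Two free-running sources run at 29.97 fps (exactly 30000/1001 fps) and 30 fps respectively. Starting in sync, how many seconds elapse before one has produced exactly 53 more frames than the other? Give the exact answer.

The gap grows by |30 − 30000/1001| = 30/1001 frames per second.
Time for a 53-frame gap: 53 ÷ (30/1001) = 53053/30 s.

53053/30 seconds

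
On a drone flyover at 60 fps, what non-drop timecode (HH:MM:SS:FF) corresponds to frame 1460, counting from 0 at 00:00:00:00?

00:00:24:20

1460 ÷ 60 = 24 full seconds, remainder 20 frames.
24 s = 0 h 0 min 24 s.
Timecode: 00:00:24:20.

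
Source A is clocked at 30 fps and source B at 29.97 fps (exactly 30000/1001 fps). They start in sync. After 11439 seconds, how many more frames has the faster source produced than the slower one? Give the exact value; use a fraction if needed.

A emits 30 × 11439 = 343170 frames; B emits 30000/1001 × 11439 = 343170000/1001.
Difference = 343170/1001 frames (≈ 342.8272); B is behind A.

343170/1001 frames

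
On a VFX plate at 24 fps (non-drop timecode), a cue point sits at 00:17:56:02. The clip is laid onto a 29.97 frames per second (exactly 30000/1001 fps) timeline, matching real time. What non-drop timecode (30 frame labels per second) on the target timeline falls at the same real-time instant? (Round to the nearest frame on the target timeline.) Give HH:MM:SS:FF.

00:17:55:00

Source frame index: (0×3600 + 17×60 + 56) × 24 + 2 = 25826.
Real time: 25826 / (24) = 12913/12 s.
Target frame: (12913/12) × (30000/1001) = 32282500/1001 ≈ 32250.250 → 32250.
At 30 labels/s: frame 32250 → 00:17:55:00.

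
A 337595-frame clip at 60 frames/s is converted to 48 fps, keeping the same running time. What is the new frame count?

Target frames = source frames × (target rate / source rate) = 337595 × (48)/(60) = 337595 × 4/5 = 270076.

270076 frames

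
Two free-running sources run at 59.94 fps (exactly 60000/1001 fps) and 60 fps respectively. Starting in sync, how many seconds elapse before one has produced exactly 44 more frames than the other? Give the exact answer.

The gap grows by |60 − 60000/1001| = 60/1001 frames per second.
Time for a 44-frame gap: 44 ÷ (60/1001) = 11011/15 s.

11011/15 seconds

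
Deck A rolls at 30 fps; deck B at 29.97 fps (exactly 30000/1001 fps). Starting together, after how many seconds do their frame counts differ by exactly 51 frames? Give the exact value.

The gap grows by |30000/1001 − 30| = 30/1001 frames per second.
Time for a 51-frame gap: 51 ÷ (30/1001) = 1701.7 s.

1701.7 seconds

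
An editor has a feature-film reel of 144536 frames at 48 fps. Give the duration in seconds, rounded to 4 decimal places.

3011.1667 seconds

Running time = 144536 × 1/48 = 18067/6 s ≈ 3011.1667 s.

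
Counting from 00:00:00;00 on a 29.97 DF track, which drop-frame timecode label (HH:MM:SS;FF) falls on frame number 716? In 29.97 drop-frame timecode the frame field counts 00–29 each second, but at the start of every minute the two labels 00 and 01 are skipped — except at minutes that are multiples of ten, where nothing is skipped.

00:00:23;26

Ten DF minutes hold 17982 frames, so frame 716 lies in block 0 (frames 0–17981) with 716 frames into that block.
The block's first minute is 1800 frames and the rest 1798 each; 716 frames reaches minute 0, so 0 × 18 + 0 × 2 = 0 labels have been skipped so far.
Adding those back, label number 716 + 0 = 716 at 30 labels/s is 23 s + 26 f = 0 h 0 min 23 s frame 26, i.e. 00:00:23;26.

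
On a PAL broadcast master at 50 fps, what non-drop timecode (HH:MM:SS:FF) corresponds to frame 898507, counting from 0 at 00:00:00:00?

898507 ÷ 50 = 17970 full seconds, remainder 7 frames.
17970 s = 4 h 59 min 30 s.
Timecode: 04:59:30:07.

04:59:30:07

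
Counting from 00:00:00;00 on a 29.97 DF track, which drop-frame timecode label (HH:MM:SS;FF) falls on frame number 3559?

Each 10-minute DF block holds 10 × 60 × 30 − 9 × 2 = 17982 frames. 3559 ÷ 17982 → 0 full blocks, remainder 3559.
Within the partial block the first minute is 1800 frames and each further minute 1798, so 1 further minute boundary passed. Total skipped labels = 18 × 0 + 2 × 1 = 2.
Non-drop label index = 3559 + 2 = 3561; at 30 labels/s that is 00:01:58:21, i.e. DF 00:01:58;21.

00:01:58;21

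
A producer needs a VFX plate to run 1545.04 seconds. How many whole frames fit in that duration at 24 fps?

Frames = 1545.04 × 24 = 927024/25 ≈ 37080.9600.
Complete frames: 37080.

37080 frames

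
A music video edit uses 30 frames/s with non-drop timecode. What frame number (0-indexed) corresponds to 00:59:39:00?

107370

Total seconds to the label: (0 × 3600 + 59 × 60 + 39) = 3579.
Frame index = 3579 × 30 + 0 = 107370.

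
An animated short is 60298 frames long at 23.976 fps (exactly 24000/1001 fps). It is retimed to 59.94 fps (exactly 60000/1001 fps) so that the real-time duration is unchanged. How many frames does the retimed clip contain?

Target frames = source frames × (target rate / source rate) = 60298 × (60000/1001)/(24000/1001) = 60298 × 5/2 = 150745.

150745 frames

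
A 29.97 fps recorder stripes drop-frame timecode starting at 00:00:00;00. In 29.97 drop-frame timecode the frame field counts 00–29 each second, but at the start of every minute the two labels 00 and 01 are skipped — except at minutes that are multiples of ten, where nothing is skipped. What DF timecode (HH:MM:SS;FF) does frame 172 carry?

Ten DF minutes hold 17982 frames, so frame 172 lies in block 0 (frames 0–17981) with 172 frames into that block.
The block's first minute is 1800 frames and the rest 1798 each; 172 frames reaches minute 0, so 0 × 18 + 0 × 2 = 0 labels have been skipped so far.
Adding those back, label number 172 + 0 = 172 at 30 labels/s is 5 s + 22 f = 0 h 0 min 5 s frame 22, i.e. 00:00:05;22.

00:00:05;22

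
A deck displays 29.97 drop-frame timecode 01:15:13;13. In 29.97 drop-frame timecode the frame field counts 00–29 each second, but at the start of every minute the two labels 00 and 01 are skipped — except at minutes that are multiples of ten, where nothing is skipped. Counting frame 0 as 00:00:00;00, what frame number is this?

Complete 10-minute blocks: 7, each 17982 frames → 125874.
Remaining 5 whole minutes in the current block: 1800 + 4 × 1798 = 8992 frames.
Within the current minute: 13 × 30 + 13 − 2 = 401 (labels ;00/;01 skipped at this minute). Total = 125874 + 8992 + 401 = 135267.

135267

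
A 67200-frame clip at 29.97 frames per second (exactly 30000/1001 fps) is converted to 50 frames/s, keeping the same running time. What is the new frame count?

Target frames = source frames × (target rate / source rate) = 67200 × (50)/(30000/1001) = 67200 × 1001/600 = 112112.

112112 frames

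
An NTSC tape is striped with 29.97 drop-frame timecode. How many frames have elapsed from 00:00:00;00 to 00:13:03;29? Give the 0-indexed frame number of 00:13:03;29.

As if non-drop at 30 labels/s: (0 × 3600 + 13 × 60 + 3) × 30 + 29 = 23519.
Minute boundaries passed: 13; those not divisible by 10: 13 − 1 = 12; dropped labels = 2 × 12 = 24.
Actual frame index = 23519 − 24 = 23495.

23495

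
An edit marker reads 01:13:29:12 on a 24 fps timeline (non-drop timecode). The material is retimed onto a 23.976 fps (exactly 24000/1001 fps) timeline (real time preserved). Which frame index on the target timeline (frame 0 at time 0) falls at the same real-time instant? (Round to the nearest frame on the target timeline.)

frame 105722

Source frame index: (1×3600 + 13×60 + 29) × 24 + 12 = 105828.
Real time: 105828 / (24) = 8819/2 s.
Target frame: (8819/2) × (24000/1001) = 105828000/1001 ≈ 105722.278 → 105722.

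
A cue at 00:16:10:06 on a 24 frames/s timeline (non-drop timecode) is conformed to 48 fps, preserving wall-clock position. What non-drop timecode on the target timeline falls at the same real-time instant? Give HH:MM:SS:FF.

00:16:10:12

Source frame index: (0×3600 + 16×60 + 10) × 24 + 6 = 23286.
Real time: 23286 / (24) = 3881/4 s.
Target frame: (3881/4) × (48) = 46572.
At 48 labels/s: frame 46572 → 00:16:10:12.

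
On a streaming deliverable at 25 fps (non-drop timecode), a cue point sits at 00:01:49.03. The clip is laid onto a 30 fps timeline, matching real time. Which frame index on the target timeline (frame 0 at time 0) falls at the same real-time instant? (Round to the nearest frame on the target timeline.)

frame 3274

Source frame index: (0×3600 + 1×60 + 49) × 25 + 3 = 2728.
Real time: 2728 / (25) = 2728/25 s.
Target frame: (2728/25) × (30) = 16368/5 ≈ 3273.600 → 3274.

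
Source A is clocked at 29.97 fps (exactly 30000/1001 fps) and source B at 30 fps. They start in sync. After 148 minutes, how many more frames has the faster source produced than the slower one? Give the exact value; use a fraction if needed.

148 min = 8880 s.
A emits 30000/1001 × 8880 = 266400000/1001 frames; B emits 30 × 8880 = 266400.
Difference = 266400/1001 frames (≈ 266.1339); B is ahead of A.

266400/1001 frames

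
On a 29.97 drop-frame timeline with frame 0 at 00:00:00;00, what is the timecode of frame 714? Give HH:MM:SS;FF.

Each 10-minute DF block holds 10 × 60 × 30 − 9 × 2 = 17982 frames. 714 ÷ 17982 → 0 full blocks, remainder 714.
Within the partial block the first minute is 1800 frames and each further minute 1798, so 0 further minute boundaries passed. Total skipped labels = 18 × 0 + 2 × 0 = 0.
Non-drop label index = 714 + 0 = 714; at 30 labels/s that is 00:00:23:24, i.e. DF 00:00:23;24.

00:00:23;24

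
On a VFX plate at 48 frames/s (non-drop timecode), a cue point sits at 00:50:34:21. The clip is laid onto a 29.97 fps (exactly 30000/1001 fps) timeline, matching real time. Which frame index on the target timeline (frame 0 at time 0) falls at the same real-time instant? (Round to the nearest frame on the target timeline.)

Source frame index: (0×3600 + 50×60 + 34) × 48 + 21 = 145653.
Real time: 145653 / (48) = 48551/16 s.
Target frame: (48551/16) × (30000/1001) = 91033125/1001 ≈ 90942.183 → 90942.

frame 90942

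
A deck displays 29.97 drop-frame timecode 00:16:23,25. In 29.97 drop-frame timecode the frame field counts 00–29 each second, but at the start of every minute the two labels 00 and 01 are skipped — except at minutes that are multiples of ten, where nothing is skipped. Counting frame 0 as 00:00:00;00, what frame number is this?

29485

Complete 10-minute blocks: 1, each 17982 frames → 17982.
Remaining 6 whole minutes in the current block: 1800 + 5 × 1798 = 10790 frames.
Within the current minute: 23 × 30 + 25 − 2 = 713 (labels ;00/;01 skipped at this minute). Total = 17982 + 10790 + 713 = 29485.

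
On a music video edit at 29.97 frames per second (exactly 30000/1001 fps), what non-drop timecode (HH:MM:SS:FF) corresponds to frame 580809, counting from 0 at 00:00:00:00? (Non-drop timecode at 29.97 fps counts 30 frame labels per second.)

580809 ÷ 30 = 19360 full seconds, remainder 9 frames.
19360 s = 5 h 22 min 40 s.
Timecode: 05:22:40:09.

05:22:40:09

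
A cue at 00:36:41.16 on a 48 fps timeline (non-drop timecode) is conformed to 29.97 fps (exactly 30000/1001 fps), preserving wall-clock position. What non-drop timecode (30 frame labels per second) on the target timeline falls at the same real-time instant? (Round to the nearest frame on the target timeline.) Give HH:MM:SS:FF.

00:36:39:04

Source frame index: (0×3600 + 36×60 + 41) × 48 + 16 = 105664.
Real time: 105664 / (48) = 6604/3 s.
Target frame: (6604/3) × (30000/1001) = 5080000/77 ≈ 65974.026 → 65974.
At 30 labels/s: frame 65974 → 00:36:39:04.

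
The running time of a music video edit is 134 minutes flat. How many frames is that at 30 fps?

134 min = 8040 s.
Frames = 8040 × 30 = 241200.

241200 frames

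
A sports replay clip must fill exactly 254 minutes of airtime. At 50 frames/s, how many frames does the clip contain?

762000 frames

254 min = 15240 s.
Frames = 15240 × 50 = 762000.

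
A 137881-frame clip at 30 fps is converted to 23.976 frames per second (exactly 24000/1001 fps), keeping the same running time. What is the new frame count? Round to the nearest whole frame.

Frames at target rate = 137881 × (24000/1001) / (30) = 110304800/1001 ≈ 110194.605.
Nearest whole frame: 110195.

110195 frames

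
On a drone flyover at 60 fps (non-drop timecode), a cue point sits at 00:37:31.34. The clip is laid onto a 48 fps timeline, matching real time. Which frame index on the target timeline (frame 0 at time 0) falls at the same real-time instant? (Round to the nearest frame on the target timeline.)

Source frame index: (0×3600 + 37×60 + 31) × 60 + 34 = 135094.
Real time: 135094 / (60) = 67547/30 s.
Target frame: (67547/30) × (48) = 540376/5 ≈ 108075.200 → 108075.

frame 108075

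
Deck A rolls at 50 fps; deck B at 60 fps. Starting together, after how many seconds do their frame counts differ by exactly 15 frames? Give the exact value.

1.5 seconds

The gap grows by |60 − 50| = 10 frames per second.
Time for a 15-frame gap: 15 ÷ (10) = 1.5 s.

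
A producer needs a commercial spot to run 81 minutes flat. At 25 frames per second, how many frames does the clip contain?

121500 frames

81 min = 4860 s.
Frames = 4860 × 25 = 121500.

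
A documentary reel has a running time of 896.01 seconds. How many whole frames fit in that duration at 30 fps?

26880 frames

Frames = 896.01 × 30 = 268803/10 ≈ 26880.3000.
Complete frames: 26880.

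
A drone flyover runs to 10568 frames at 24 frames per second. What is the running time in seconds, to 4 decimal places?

440.3333 seconds

Running time = 10568 × 1/24 = 1321/3 s ≈ 440.3333 s.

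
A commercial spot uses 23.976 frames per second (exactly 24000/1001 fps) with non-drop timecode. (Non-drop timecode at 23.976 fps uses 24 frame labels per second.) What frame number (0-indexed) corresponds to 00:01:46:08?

Total seconds to the label: (0 × 3600 + 1 × 60 + 46) = 106.
Frame index = 106 × 24 + 8 = 2552.

2552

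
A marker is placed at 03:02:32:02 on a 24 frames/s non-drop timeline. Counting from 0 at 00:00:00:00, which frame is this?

Total seconds to the label: (3 × 3600 + 2 × 60 + 32) = 10952.
Frame index = 10952 × 24 + 2 = 262850.

262850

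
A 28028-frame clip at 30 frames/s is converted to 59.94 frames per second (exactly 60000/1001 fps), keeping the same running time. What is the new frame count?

Target frames = source frames × (target rate / source rate) = 28028 × (60000/1001)/(30) = 28028 × 2000/1001 = 56000.

56000 frames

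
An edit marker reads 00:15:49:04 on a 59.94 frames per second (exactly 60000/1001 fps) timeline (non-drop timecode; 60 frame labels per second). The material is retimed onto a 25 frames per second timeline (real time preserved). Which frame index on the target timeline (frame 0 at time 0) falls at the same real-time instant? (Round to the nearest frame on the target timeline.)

frame 23750

Source frame index: (0×3600 + 15×60 + 49) × 60 + 4 = 56944.
Real time: 56944 / (60000/1001) = 3562559/3750 s.
Target frame: (3562559/3750) × (25) = 3562559/150 ≈ 23750.393 → 23750.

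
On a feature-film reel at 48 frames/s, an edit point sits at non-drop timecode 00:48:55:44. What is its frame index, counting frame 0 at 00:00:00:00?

140924

Total seconds to the label: (0 × 3600 + 48 × 60 + 55) = 2935.
Frame index = 2935 × 48 + 44 = 140924.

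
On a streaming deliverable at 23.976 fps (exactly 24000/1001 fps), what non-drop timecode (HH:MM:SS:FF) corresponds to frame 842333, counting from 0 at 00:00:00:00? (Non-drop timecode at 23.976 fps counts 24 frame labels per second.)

842333 ÷ 24 = 35097 full seconds, remainder 5 frames.
35097 s = 9 h 44 min 57 s.
Timecode: 09:44:57:05.

09:44:57:05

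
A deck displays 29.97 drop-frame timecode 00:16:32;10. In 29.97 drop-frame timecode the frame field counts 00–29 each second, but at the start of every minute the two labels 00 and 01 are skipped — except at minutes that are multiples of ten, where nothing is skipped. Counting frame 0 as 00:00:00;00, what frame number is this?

29740

As if non-drop at 30 labels/s: (0 × 3600 + 16 × 60 + 32) × 30 + 10 = 29770.
Minute boundaries passed: 16; those not divisible by 10: 16 − 1 = 15; dropped labels = 2 × 15 = 30.
Actual frame index = 29770 − 30 = 29740.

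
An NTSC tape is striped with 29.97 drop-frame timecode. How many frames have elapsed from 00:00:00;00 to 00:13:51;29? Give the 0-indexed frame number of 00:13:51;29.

24935

As if non-drop at 30 labels/s: (0 × 3600 + 13 × 60 + 51) × 30 + 29 = 24959.
Minute boundaries passed: 13; those not divisible by 10: 13 − 1 = 12; dropped labels = 2 × 12 = 24.
Actual frame index = 24959 − 24 = 24935.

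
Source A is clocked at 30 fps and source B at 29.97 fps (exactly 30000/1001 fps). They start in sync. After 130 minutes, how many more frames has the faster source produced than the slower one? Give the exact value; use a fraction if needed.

18000/77 frames

130 min = 7800 s.
A emits 30 × 7800 = 234000 frames; B emits 30000/1001 × 7800 = 18000000/77.
Difference = 18000/77 frames (≈ 233.7662); B is behind A.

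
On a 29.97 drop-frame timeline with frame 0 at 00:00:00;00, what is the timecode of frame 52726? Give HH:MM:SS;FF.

00:29:19;10

Ten DF minutes hold 17982 frames, so frame 52726 lies in block 2 (frames 35964–53945) with 16762 frames into that block.
The block's first minute is 1800 frames and the rest 1798 each; 16762 frames reaches minute 9, so 2 × 18 + 9 × 2 = 54 labels have been skipped so far.
Adding those back, label number 52726 + 54 = 52780 at 30 labels/s is 1759 s + 10 f = 0 h 29 min 19 s frame 10, i.e. 00:29:19;10.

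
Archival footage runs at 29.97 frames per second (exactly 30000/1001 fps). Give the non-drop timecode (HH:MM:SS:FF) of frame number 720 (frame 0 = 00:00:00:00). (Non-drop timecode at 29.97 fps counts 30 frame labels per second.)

720 ÷ 30 = 24 full seconds, remainder 0 frames.
24 s = 0 h 0 min 24 s.
Timecode: 00:00:24:00.

00:00:24:00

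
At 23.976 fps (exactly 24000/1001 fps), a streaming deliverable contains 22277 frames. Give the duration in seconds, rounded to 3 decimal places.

Running time = 22277 × 1001/24000 = 22299277/24000 s ≈ 929.137 s.

929.137 seconds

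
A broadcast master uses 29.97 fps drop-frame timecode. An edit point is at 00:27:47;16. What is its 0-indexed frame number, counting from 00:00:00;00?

As if non-drop at 30 labels/s: (0 × 3600 + 27 × 60 + 47) × 30 + 16 = 50026.
Minute boundaries passed: 27; those not divisible by 10: 27 − 2 = 25; dropped labels = 2 × 25 = 50.
Actual frame index = 50026 − 50 = 49976.

49976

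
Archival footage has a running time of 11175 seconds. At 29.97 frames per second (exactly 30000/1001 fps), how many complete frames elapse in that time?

Frames = 11175 × 30000/1001 = 335250000/1001 ≈ 334915.0849.
Complete frames: 334915.

334915 frames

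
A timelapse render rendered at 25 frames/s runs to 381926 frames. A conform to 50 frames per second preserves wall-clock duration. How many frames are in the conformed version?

Target frames = source frames × (target rate / source rate) = 381926 × (50)/(25) = 381926 × 2 = 763852.

763852 frames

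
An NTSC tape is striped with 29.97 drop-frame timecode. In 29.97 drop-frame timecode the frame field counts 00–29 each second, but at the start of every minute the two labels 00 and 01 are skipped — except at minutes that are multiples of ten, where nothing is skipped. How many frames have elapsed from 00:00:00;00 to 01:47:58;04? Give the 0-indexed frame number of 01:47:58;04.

As if non-drop at 30 labels/s: (1 × 3600 + 47 × 60 + 58) × 30 + 4 = 194344.
Minute boundaries passed: 107; those not divisible by 10: 107 − 10 = 97; dropped labels = 2 × 97 = 194.
Actual frame index = 194344 − 194 = 194150.

194150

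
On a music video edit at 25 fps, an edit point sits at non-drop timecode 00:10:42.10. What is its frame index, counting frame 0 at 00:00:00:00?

Total seconds to the label: (0 × 3600 + 10 × 60 + 42) = 642.
Frame index = 642 × 25 + 10 = 16060.

16060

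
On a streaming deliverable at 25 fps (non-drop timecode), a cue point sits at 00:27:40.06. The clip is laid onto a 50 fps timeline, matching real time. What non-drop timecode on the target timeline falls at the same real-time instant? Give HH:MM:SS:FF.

00:27:40:12

Source frame index: (0×3600 + 27×60 + 40) × 25 + 6 = 41506.
Real time: 41506 / (25) = 41506/25 s.
Target frame: (41506/25) × (50) = 83012.
At 50 labels/s: frame 83012 → 00:27:40:12.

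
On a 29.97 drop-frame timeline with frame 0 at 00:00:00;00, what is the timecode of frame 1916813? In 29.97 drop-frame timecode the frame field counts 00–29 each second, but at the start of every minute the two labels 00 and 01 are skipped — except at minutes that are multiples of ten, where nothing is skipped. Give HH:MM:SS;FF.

17:45:57;21

Each 10-minute DF block holds 10 × 60 × 30 − 9 × 2 = 17982 frames. 1916813 ÷ 17982 → 106 full blocks, remainder 10721.
Within the partial block the first minute is 1800 frames and each further minute 1798, so 5 further minute boundaries passed. Total skipped labels = 18 × 106 + 2 × 5 = 1918.
Non-drop label index = 1916813 + 1918 = 1918731; at 30 labels/s that is 17:45:57:21, i.e. DF 17:45:57;21.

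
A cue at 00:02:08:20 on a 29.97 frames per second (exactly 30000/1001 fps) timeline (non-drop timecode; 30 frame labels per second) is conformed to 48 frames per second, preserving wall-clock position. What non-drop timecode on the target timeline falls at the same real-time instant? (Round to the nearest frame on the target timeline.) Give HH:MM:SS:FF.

00:02:08:38

Source frame index: (0×3600 + 2×60 + 8) × 30 + 20 = 3860.
Real time: 3860 / (30000/1001) = 193193/1500 s.
Target frame: (193193/1500) × (48) = 772772/125 ≈ 6182.176 → 6182.
At 48 labels/s: frame 6182 → 00:02:08:38.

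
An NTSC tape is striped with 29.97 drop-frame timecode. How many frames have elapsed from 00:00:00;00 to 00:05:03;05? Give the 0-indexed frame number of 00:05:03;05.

9085

As if non-drop at 30 labels/s: (0 × 3600 + 5 × 60 + 3) × 30 + 5 = 9095.
Minute boundaries passed: 5; those not divisible by 10: 5 − 0 = 5; dropped labels = 2 × 5 = 10.
Actual frame index = 9095 − 10 = 9085.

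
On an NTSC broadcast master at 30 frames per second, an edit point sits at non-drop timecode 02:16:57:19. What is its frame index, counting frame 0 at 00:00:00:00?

246529

Total seconds to the label: (2 × 3600 + 16 × 60 + 57) = 8217.
Frame index = 8217 × 30 + 19 = 246529.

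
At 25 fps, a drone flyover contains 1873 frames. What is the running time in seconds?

74.92 seconds

Running time = 1873 / (25) = 74.92 s.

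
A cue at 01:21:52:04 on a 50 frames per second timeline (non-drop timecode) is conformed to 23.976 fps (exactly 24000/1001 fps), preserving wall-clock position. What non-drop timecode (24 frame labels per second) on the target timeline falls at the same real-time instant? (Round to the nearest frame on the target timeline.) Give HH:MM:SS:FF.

01:21:47:04

Source frame index: (1×3600 + 21×60 + 52) × 50 + 4 = 245604.
Real time: 245604 / (50) = 122802/25 s.
Target frame: (122802/25) × (24000/1001) = 117889920/1001 ≈ 117772.148 → 117772.
At 24 labels/s: frame 117772 → 01:21:47:04.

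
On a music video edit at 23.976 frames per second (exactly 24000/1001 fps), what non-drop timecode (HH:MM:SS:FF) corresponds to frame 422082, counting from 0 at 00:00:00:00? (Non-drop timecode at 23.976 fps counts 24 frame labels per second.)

422082 ÷ 24 = 17586 full seconds, remainder 18 frames.
17586 s = 4 h 53 min 6 s.
Timecode: 04:53:06:18.

04:53:06:18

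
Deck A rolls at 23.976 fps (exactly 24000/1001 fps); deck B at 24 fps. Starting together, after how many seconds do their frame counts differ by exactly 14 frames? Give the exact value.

7007/12 seconds

The gap grows by |24 − 24000/1001| = 24/1001 frames per second.
Time for a 14-frame gap: 14 ÷ (24/1001) = 7007/12 s.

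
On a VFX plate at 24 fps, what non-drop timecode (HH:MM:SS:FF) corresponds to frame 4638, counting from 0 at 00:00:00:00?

00:03:13:06

4638 ÷ 24 = 193 full seconds, remainder 6 frames.
193 s = 0 h 3 min 13 s.
Timecode: 00:03:13:06.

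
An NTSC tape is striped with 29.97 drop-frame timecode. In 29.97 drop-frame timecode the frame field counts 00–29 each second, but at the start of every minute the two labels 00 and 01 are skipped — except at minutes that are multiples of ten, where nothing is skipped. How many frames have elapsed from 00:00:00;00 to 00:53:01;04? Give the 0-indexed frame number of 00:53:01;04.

95338

As if non-drop at 30 labels/s: (0 × 3600 + 53 × 60 + 1) × 30 + 4 = 95434.
Minute boundaries passed: 53; those not divisible by 10: 53 − 5 = 48; dropped labels = 2 × 48 = 96.
Actual frame index = 95434 − 96 = 95338.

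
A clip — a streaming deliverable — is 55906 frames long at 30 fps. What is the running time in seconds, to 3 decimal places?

1863.533 seconds

Running time = 55906 × 1/30 = 27953/15 s ≈ 1863.533 s.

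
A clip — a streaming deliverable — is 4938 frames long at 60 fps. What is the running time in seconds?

82.3 seconds

Running time = 4938 / (60) = 82.3 s.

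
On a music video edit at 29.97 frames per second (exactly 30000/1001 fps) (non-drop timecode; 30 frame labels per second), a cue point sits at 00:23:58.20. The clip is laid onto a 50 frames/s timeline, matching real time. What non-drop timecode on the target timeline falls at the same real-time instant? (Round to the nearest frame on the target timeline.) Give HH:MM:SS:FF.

00:24:00:05

Source frame index: (0×3600 + 23×60 + 58) × 30 + 20 = 43160.
Real time: 43160 / (30000/1001) = 1080079/750 s.
Target frame: (1080079/750) × (50) = 1080079/15 ≈ 72005.267 → 72005.
At 50 labels/s: frame 72005 → 00:24:00:05.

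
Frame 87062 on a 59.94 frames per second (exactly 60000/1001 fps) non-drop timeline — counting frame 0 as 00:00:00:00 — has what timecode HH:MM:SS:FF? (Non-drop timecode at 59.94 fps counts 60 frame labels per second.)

00:24:11:02

87062 ÷ 60 = 1451 full seconds, remainder 2 frames.
1451 s = 0 h 24 min 11 s.
Timecode: 00:24:11:02.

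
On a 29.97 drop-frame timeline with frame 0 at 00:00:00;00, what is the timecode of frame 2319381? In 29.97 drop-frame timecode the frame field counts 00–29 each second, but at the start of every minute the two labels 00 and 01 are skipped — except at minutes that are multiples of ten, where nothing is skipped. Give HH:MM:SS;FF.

Ten DF minutes hold 17982 frames, so frame 2319381 lies in block 128 (frames 2301696–2319677) with 17685 frames into that block.
The block's first minute is 1800 frames and the rest 1798 each; 17685 frames reaches minute 9, so 128 × 18 + 9 × 2 = 2322 labels have been skipped so far.
Adding those back, label number 2319381 + 2322 = 2321703 at 30 labels/s is 77390 s + 3 f = 21 h 29 min 50 s frame 3, i.e. 21:29:50;03.

21:29:50;03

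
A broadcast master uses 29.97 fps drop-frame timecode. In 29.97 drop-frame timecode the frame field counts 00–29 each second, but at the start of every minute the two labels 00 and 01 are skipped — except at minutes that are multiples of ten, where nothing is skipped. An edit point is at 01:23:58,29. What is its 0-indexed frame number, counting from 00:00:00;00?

Complete 10-minute blocks: 8, each 17982 frames → 143856.
Remaining 3 whole minutes in the current block: 1800 + 2 × 1798 = 5396 frames.
Within the current minute: 58 × 30 + 29 − 2 = 1767 (labels ;00/;01 skipped at this minute). Total = 143856 + 5396 + 1767 = 151019.

151019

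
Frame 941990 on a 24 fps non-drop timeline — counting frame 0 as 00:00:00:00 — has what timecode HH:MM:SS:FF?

941990 ÷ 24 = 39249 full seconds, remainder 14 frames.
39249 s = 10 h 54 min 9 s.
Timecode: 10:54:09:14.

10:54:09:14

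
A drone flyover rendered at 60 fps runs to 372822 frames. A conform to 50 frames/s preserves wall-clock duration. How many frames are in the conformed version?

Target frames = source frames × (target rate / source rate) = 372822 × (50)/(60) = 372822 × 5/6 = 310685.

310685 frames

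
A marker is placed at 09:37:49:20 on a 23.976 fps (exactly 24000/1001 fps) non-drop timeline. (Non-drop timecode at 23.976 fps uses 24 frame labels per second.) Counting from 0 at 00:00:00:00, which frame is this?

832076

Total seconds to the label: (9 × 3600 + 37 × 60 + 49) = 34669.
Frame index = 34669 × 24 + 20 = 832076.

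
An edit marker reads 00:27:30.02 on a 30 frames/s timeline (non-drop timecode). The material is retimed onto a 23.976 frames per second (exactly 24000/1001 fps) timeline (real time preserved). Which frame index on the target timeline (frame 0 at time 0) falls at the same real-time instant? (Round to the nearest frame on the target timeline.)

Source frame index: (0×3600 + 27×60 + 30) × 30 + 2 = 49502.
Real time: 49502 / (30) = 24751/15 s.
Target frame: (24751/15) × (24000/1001) = 39601600/1001 ≈ 39562.038 → 39562.

frame 39562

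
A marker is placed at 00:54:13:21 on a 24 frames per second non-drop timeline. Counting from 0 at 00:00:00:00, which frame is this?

Total seconds to the label: (0 × 3600 + 54 × 60 + 13) = 3253.
Frame index = 3253 × 24 + 21 = 78093.

78093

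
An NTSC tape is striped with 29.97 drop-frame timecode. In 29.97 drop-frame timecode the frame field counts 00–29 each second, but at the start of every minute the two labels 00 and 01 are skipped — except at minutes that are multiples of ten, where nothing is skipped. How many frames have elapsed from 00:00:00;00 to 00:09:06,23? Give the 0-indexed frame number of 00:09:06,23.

16385

As if non-drop at 30 labels/s: (0 × 3600 + 9 × 60 + 6) × 30 + 23 = 16403.
Minute boundaries passed: 9; those not divisible by 10: 9 − 0 = 9; dropped labels = 2 × 9 = 18.
Actual frame index = 16403 − 18 = 16385.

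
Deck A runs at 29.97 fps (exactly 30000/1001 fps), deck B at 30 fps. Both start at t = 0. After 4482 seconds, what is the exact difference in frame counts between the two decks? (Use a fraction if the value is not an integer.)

134460/1001 frames

A emits 30000/1001 × 4482 = 134460000/1001 frames; B emits 30 × 4482 = 134460.
Difference = 134460/1001 frames (≈ 134.3257); B is ahead of A.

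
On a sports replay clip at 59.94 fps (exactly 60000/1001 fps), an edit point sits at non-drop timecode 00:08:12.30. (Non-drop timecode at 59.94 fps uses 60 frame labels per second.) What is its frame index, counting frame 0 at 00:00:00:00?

Total seconds to the label: (0 × 3600 + 8 × 60 + 12) = 492.
Frame index = 492 × 60 + 30 = 29550.

frame 29550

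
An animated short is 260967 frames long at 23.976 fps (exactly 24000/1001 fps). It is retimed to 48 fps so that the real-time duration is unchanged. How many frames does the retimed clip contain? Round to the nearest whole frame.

522456 frames

Frames at target rate = 260967 × (48) / (24000/1001) = 261227967/500 ≈ 522455.934.
Nearest whole frame: 522456.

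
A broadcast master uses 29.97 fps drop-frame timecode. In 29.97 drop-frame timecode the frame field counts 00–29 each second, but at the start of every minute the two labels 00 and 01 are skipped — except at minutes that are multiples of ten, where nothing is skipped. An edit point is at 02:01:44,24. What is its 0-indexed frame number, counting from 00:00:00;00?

Complete 10-minute blocks: 12, each 17982 frames → 215784.
Remaining 1 whole minute in the current block: 1800 + 0 × 1798 = 1800 frames.
Within the current minute: 44 × 30 + 24 − 2 = 1342 (labels ;00/;01 skipped at this minute). Total = 215784 + 1800 + 1342 = 218926.

218926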